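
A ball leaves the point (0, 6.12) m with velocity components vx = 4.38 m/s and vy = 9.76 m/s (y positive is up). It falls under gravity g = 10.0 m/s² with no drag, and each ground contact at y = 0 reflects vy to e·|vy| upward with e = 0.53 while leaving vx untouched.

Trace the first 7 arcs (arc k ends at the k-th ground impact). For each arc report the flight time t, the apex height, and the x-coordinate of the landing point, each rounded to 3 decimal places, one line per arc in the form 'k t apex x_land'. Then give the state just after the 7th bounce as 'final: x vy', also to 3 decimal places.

Arc 1: start y=6.120, vy=9.760 → t=2.451, apex=10.883, x_land=10.737, impact vy=-14.753
  bounce: vy ← 0.53·14.753 = 7.819
Arc 2: start y=0.000, vy=7.819 → t=1.564, apex=3.057, x_land=17.586, impact vy=-7.819
  bounce: vy ← 0.53·7.819 = 4.144
Arc 3: start y=0.000, vy=4.144 → t=0.829, apex=0.859, x_land=21.217, impact vy=-4.144
  bounce: vy ← 0.53·4.144 = 2.196
Arc 4: start y=0.000, vy=2.196 → t=0.439, apex=0.241, x_land=23.141, impact vy=-2.196
  bounce: vy ← 0.53·2.196 = 1.164
Arc 5: start y=0.000, vy=1.164 → t=0.233, apex=0.068, x_land=24.161, impact vy=-1.164
  bounce: vy ← 0.53·1.164 = 0.617
Arc 6: start y=0.000, vy=0.617 → t=0.123, apex=0.019, x_land=24.701, impact vy=-0.617
  bounce: vy ← 0.53·0.617 = 0.327
Arc 7: start y=0.000, vy=0.327 → t=0.065, apex=0.005, x_land=24.987, impact vy=-0.327
  bounce: vy ← 0.53·0.327 = 0.173

1 2.451 10.883 10.737
2 1.564 3.057 17.586
3 0.829 0.859 21.217
4 0.439 0.241 23.141
5 0.233 0.068 24.161
6 0.123 0.019 24.701
7 0.065 0.005 24.987
final: 24.987 0.173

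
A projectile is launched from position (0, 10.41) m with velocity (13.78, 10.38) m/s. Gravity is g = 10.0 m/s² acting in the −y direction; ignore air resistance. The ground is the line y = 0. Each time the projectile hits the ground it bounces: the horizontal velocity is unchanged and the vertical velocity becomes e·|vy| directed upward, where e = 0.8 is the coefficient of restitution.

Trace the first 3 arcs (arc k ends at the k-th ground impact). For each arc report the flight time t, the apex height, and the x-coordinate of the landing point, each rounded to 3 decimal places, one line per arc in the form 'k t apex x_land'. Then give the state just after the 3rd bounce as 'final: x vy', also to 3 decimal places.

Arc 1: start y=10.410, vy=10.380 → t=2.815, apex=15.797, x_land=38.797, impact vy=-17.775
  bounce: vy ← 0.8·17.775 = 14.220
Arc 2: start y=0.000, vy=14.220 → t=2.844, apex=10.110, x_land=77.987, impact vy=-14.220
  bounce: vy ← 0.8·14.220 = 11.376
Arc 3: start y=0.000, vy=11.376 → t=2.275, apex=6.471, x_land=109.339, impact vy=-11.376
  bounce: vy ← 0.8·11.376 = 9.101

1 2.815 15.797 38.797
2 2.844 10.110 77.987
3 2.275 6.471 109.339
final: 109.339 9.101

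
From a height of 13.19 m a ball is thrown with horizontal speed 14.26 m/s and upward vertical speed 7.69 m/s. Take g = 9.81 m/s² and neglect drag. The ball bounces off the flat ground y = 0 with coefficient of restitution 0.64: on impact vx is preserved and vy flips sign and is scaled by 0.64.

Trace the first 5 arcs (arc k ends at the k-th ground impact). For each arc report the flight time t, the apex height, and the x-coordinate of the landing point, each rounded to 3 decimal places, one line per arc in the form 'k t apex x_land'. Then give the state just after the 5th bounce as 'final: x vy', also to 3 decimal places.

Arc 1: start y=13.190, vy=7.690 → t=2.601, apex=16.204, x_land=37.097, impact vy=-17.830
  bounce: vy ← 0.64·17.830 = 11.411
Arc 2: start y=0.000, vy=11.411 → t=2.326, apex=6.637, x_land=70.273, impact vy=-11.411
  bounce: vy ← 0.64·11.411 = 7.303
Arc 3: start y=0.000, vy=7.303 → t=1.489, apex=2.719, x_land=91.505, impact vy=-7.303
  bounce: vy ← 0.64·7.303 = 4.674
Arc 4: start y=0.000, vy=4.674 → t=0.953, apex=1.114, x_land=105.094, impact vy=-4.674
  bounce: vy ← 0.64·4.674 = 2.991
Arc 5: start y=0.000, vy=2.991 → t=0.610, apex=0.456, x_land=113.791, impact vy=-2.991
  bounce: vy ← 0.64·2.991 = 1.915

1 2.601 16.204 37.097
2 2.326 6.637 70.273
3 1.489 2.719 91.505
4 0.953 1.114 105.094
5 0.610 0.456 113.791
final: 113.791 1.915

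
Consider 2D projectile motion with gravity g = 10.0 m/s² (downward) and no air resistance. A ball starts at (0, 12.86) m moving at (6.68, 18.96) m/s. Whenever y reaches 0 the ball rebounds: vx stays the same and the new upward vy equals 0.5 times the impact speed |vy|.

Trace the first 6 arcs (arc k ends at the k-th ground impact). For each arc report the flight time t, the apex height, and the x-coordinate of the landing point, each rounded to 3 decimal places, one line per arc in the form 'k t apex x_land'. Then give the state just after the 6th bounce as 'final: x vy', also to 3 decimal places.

1 4.379 30.834 29.254
2 2.483 7.709 45.842
3 1.242 1.927 54.137
4 0.621 0.482 58.284
5 0.310 0.120 60.357
6 0.155 0.030 61.394
final: 61.394 0.388

Arc 1: start y=12.860, vy=18.960 → t=4.379, apex=30.834, x_land=29.254, impact vy=-24.833
  bounce: vy ← 0.5·24.833 = 12.417
Arc 2: start y=0.000, vy=12.417 → t=2.483, apex=7.709, x_land=45.842, impact vy=-12.417
  bounce: vy ← 0.5·12.417 = 6.208
Arc 3: start y=0.000, vy=6.208 → t=1.242, apex=1.927, x_land=54.137, impact vy=-6.208
  bounce: vy ← 0.5·6.208 = 3.104
Arc 4: start y=0.000, vy=3.104 → t=0.621, apex=0.482, x_land=58.284, impact vy=-3.104
  bounce: vy ← 0.5·3.104 = 1.552
Arc 5: start y=0.000, vy=1.552 → t=0.310, apex=0.120, x_land=60.357, impact vy=-1.552
  bounce: vy ← 0.5·1.552 = 0.776
Arc 6: start y=0.000, vy=0.776 → t=0.155, apex=0.030, x_land=61.394, impact vy=-0.776
  bounce: vy ← 0.5·0.776 = 0.388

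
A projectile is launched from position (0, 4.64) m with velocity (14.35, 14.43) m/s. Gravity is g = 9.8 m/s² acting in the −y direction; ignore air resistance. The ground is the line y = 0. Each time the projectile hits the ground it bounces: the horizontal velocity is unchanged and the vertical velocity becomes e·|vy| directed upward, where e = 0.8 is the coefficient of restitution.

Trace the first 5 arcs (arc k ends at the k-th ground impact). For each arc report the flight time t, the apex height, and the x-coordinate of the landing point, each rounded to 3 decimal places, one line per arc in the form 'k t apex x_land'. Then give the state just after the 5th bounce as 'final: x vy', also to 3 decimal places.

1 3.237 15.264 46.457
2 2.824 9.769 86.980
3 2.259 6.252 119.398
4 1.807 4.001 145.333
5 1.446 2.561 166.081
final: 166.081 5.668

Arc 1: start y=4.640, vy=14.430 → t=3.237, apex=15.264, x_land=46.457, impact vy=-17.296
  bounce: vy ← 0.8·17.296 = 13.837
Arc 2: start y=0.000, vy=13.837 → t=2.824, apex=9.769, x_land=86.980, impact vy=-13.837
  bounce: vy ← 0.8·13.837 = 11.070
Arc 3: start y=0.000, vy=11.070 → t=2.259, apex=6.252, x_land=119.398, impact vy=-11.070
  bounce: vy ← 0.8·11.070 = 8.856
Arc 4: start y=0.000, vy=8.856 → t=1.807, apex=4.001, x_land=145.333, impact vy=-8.856
  bounce: vy ← 0.8·8.856 = 7.085
Arc 5: start y=0.000, vy=7.085 → t=1.446, apex=2.561, x_land=166.081, impact vy=-7.085
  bounce: vy ← 0.8·7.085 = 5.668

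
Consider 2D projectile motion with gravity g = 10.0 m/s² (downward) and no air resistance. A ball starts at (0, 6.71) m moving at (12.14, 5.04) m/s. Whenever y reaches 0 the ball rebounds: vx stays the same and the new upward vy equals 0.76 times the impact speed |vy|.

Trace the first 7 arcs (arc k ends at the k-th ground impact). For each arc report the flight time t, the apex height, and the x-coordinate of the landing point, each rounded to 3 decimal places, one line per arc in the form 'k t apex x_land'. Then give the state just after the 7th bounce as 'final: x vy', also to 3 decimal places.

Arc 1: start y=6.710, vy=5.040 → t=1.767, apex=7.980, x_land=21.455, impact vy=-12.633
  bounce: vy ← 0.76·12.633 = 9.601
Arc 2: start y=0.000, vy=9.601 → t=1.920, apex=4.609, x_land=44.768, impact vy=-9.601
  bounce: vy ← 0.76·9.601 = 7.297
Arc 3: start y=0.000, vy=7.297 → t=1.459, apex=2.662, x_land=62.485, impact vy=-7.297
  bounce: vy ← 0.76·7.297 = 5.546
Arc 4: start y=0.000, vy=5.546 → t=1.109, apex=1.538, x_land=75.950, impact vy=-5.546
  bounce: vy ← 0.76·5.546 = 4.215
Arc 5: start y=0.000, vy=4.215 → t=0.843, apex=0.888, x_land=86.183, impact vy=-4.215
  bounce: vy ← 0.76·4.215 = 3.203
Arc 6: start y=0.000, vy=3.203 → t=0.641, apex=0.513, x_land=93.961, impact vy=-3.203
  bounce: vy ← 0.76·3.203 = 2.434
Arc 7: start y=0.000, vy=2.434 → t=0.487, apex=0.296, x_land=99.871, impact vy=-2.434
  bounce: vy ← 0.76·2.434 = 1.850

1 1.767 7.980 21.455
2 1.920 4.609 44.768
3 1.459 2.662 62.485
4 1.109 1.538 75.950
5 0.843 0.888 86.183
6 0.641 0.513 93.961
7 0.487 0.296 99.871
final: 99.871 1.850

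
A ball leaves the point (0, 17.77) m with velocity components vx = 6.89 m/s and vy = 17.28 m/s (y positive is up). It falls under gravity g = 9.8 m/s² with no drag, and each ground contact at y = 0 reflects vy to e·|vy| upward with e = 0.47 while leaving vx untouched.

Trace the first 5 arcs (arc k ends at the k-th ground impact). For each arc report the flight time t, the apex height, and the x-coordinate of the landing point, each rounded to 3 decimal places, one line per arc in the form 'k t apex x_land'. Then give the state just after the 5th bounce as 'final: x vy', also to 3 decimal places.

Arc 1: start y=17.770, vy=17.280 → t=4.359, apex=33.005, x_land=30.031, impact vy=-25.434
  bounce: vy ← 0.47·25.434 = 11.954
Arc 2: start y=0.000, vy=11.954 → t=2.440, apex=7.291, x_land=46.839, impact vy=-11.954
  bounce: vy ← 0.47·11.954 = 5.618
Arc 3: start y=0.000, vy=5.618 → t=1.147, apex=1.611, x_land=54.740, impact vy=-5.618
  bounce: vy ← 0.47·5.618 = 2.641
Arc 4: start y=0.000, vy=2.641 → t=0.539, apex=0.356, x_land=58.453, impact vy=-2.641
  bounce: vy ← 0.47·2.641 = 1.241
Arc 5: start y=0.000, vy=1.241 → t=0.253, apex=0.079, x_land=60.198, impact vy=-1.241
  bounce: vy ← 0.47·1.241 = 0.583

1 4.359 33.005 30.031
2 2.440 7.291 46.839
3 1.147 1.611 54.740
4 0.539 0.356 58.453
5 0.253 0.079 60.198
final: 60.198 0.583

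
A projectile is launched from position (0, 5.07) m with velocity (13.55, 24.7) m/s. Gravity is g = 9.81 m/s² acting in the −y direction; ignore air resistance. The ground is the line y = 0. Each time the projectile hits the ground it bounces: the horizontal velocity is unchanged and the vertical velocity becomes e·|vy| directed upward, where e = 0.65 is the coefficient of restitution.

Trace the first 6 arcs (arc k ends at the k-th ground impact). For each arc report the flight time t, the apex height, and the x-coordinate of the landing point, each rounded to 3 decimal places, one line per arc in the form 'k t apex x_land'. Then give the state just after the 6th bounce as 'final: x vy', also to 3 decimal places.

1 5.233 36.165 70.910
2 3.530 15.280 118.741
3 2.294 6.456 149.831
4 1.491 2.728 170.039
5 0.969 1.152 183.175
6 0.630 0.487 191.713
final: 191.713 2.009

Arc 1: start y=5.070, vy=24.700 → t=5.233, apex=36.165, x_land=70.910, impact vy=-26.638
  bounce: vy ← 0.65·26.638 = 17.314
Arc 2: start y=0.000, vy=17.314 → t=3.530, apex=15.280, x_land=118.741, impact vy=-17.314
  bounce: vy ← 0.65·17.314 = 11.254
Arc 3: start y=0.000, vy=11.254 → t=2.294, apex=6.456, x_land=149.831, impact vy=-11.254
  bounce: vy ← 0.65·11.254 = 7.315
Arc 4: start y=0.000, vy=7.315 → t=1.491, apex=2.728, x_land=170.039, impact vy=-7.315
  bounce: vy ← 0.65·7.315 = 4.755
Arc 5: start y=0.000, vy=4.755 → t=0.969, apex=1.152, x_land=183.175, impact vy=-4.755
  bounce: vy ← 0.65·4.755 = 3.091
Arc 6: start y=0.000, vy=3.091 → t=0.630, apex=0.487, x_land=191.713, impact vy=-3.091
  bounce: vy ← 0.65·3.091 = 2.009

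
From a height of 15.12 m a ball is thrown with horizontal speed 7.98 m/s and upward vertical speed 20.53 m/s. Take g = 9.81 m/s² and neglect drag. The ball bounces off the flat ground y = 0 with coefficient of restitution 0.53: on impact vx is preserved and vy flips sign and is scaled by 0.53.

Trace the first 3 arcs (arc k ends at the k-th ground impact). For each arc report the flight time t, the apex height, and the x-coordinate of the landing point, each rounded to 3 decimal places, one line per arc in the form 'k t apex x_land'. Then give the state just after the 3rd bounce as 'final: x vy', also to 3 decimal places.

Arc 1: start y=15.120, vy=20.530 → t=4.824, apex=36.602, x_land=38.499, impact vy=-26.798
  bounce: vy ← 0.53·26.798 = 14.203
Arc 2: start y=0.000, vy=14.203 → t=2.896, apex=10.282, x_land=61.606, impact vy=-14.203
  bounce: vy ← 0.53·14.203 = 7.528
Arc 3: start y=0.000, vy=7.528 → t=1.535, apex=2.888, x_land=73.853, impact vy=-7.528
  bounce: vy ← 0.53·7.528 = 3.990

1 4.824 36.602 38.499
2 2.896 10.282 61.606
3 1.535 2.888 73.853
final: 73.853 3.990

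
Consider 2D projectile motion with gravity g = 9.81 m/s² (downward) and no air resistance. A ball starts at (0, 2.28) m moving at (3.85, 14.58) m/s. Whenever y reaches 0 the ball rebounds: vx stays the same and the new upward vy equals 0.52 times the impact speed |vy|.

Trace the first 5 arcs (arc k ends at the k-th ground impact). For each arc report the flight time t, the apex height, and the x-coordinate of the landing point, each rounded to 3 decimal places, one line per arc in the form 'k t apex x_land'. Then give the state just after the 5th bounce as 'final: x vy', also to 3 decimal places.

1 3.121 13.115 12.017
2 1.701 3.546 18.565
3 0.884 0.959 21.969
4 0.460 0.259 23.739
5 0.239 0.070 24.660
final: 24.660 0.610

Arc 1: start y=2.280, vy=14.580 → t=3.121, apex=13.115, x_land=12.017, impact vy=-16.041
  bounce: vy ← 0.52·16.041 = 8.341
Arc 2: start y=0.000, vy=8.341 → t=1.701, apex=3.546, x_land=18.565, impact vy=-8.341
  bounce: vy ← 0.52·8.341 = 4.337
Arc 3: start y=0.000, vy=4.337 → t=0.884, apex=0.959, x_land=21.969, impact vy=-4.337
  bounce: vy ← 0.52·4.337 = 2.255
Arc 4: start y=0.000, vy=2.255 → t=0.460, apex=0.259, x_land=23.739, impact vy=-2.255
  bounce: vy ← 0.52·2.255 = 1.173
Arc 5: start y=0.000, vy=1.173 → t=0.239, apex=0.070, x_land=24.660, impact vy=-1.173
  bounce: vy ← 0.52·1.173 = 0.610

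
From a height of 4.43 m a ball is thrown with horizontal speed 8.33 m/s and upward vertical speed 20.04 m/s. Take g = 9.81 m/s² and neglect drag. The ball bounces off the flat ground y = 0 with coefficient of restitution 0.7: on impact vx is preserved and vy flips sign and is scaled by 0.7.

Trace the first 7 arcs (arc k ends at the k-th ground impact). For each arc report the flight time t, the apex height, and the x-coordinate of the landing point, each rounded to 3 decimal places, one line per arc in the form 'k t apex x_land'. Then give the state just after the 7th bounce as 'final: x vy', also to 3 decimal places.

1 4.296 24.899 35.785
2 3.154 12.201 62.060
3 2.208 5.978 80.452
4 1.546 2.929 93.327
5 1.082 1.435 102.339
6 0.757 0.703 108.648
7 0.530 0.345 113.064
final: 113.064 1.820

Arc 1: start y=4.430, vy=20.040 → t=4.296, apex=24.899, x_land=35.785, impact vy=-22.102
  bounce: vy ← 0.7·22.102 = 15.472
Arc 2: start y=0.000, vy=15.472 → t=3.154, apex=12.201, x_land=62.060, impact vy=-15.472
  bounce: vy ← 0.7·15.472 = 10.830
Arc 3: start y=0.000, vy=10.830 → t=2.208, apex=5.978, x_land=80.452, impact vy=-10.830
  bounce: vy ← 0.7·10.830 = 7.581
Arc 4: start y=0.000, vy=7.581 → t=1.546, apex=2.929, x_land=93.327, impact vy=-7.581
  bounce: vy ← 0.7·7.581 = 5.307
Arc 5: start y=0.000, vy=5.307 → t=1.082, apex=1.435, x_land=102.339, impact vy=-5.307
  bounce: vy ← 0.7·5.307 = 3.715
Arc 6: start y=0.000, vy=3.715 → t=0.757, apex=0.703, x_land=108.648, impact vy=-3.715
  bounce: vy ← 0.7·3.715 = 2.600
Arc 7: start y=0.000, vy=2.600 → t=0.530, apex=0.345, x_land=113.064, impact vy=-2.600
  bounce: vy ← 0.7·2.600 = 1.820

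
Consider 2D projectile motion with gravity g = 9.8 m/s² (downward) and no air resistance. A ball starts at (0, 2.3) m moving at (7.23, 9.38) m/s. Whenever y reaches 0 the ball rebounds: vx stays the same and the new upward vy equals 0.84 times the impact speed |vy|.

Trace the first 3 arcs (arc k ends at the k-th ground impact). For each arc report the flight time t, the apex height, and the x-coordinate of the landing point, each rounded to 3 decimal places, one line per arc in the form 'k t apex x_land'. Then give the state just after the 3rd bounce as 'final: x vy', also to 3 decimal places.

Arc 1: start y=2.300, vy=9.380 → t=2.134, apex=6.789, x_land=15.430, impact vy=-11.535
  bounce: vy ← 0.84·11.535 = 9.690
Arc 2: start y=0.000, vy=9.690 → t=1.977, apex=4.790, x_land=29.728, impact vy=-9.690
  bounce: vy ← 0.84·9.690 = 8.139
Arc 3: start y=0.000, vy=8.139 → t=1.661, apex=3.380, x_land=41.737, impact vy=-8.139
  bounce: vy ← 0.84·8.139 = 6.837

1 2.134 6.789 15.430
2 1.977 4.790 29.728
3 1.661 3.380 41.737
final: 41.737 6.837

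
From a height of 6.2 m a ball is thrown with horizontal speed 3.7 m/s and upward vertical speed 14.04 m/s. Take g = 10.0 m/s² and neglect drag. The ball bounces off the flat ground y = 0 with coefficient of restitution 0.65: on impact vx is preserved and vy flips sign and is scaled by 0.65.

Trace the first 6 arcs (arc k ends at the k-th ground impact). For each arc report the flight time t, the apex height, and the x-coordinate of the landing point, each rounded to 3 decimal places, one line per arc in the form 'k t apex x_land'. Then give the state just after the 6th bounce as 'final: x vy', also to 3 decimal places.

1 3.196 16.056 11.825
2 2.330 6.784 20.445
3 1.514 2.866 26.047
4 0.984 1.211 29.689
5 0.640 0.512 32.056
6 0.416 0.216 33.595
final: 33.595 1.351

Arc 1: start y=6.200, vy=14.040 → t=3.196, apex=16.056, x_land=11.825, impact vy=-17.920
  bounce: vy ← 0.65·17.920 = 11.648
Arc 2: start y=0.000, vy=11.648 → t=2.330, apex=6.784, x_land=20.445, impact vy=-11.648
  bounce: vy ← 0.65·11.648 = 7.571
Arc 3: start y=0.000, vy=7.571 → t=1.514, apex=2.866, x_land=26.047, impact vy=-7.571
  bounce: vy ← 0.65·7.571 = 4.921
Arc 4: start y=0.000, vy=4.921 → t=0.984, apex=1.211, x_land=29.689, impact vy=-4.921
  bounce: vy ← 0.65·4.921 = 3.199
Arc 5: start y=0.000, vy=3.199 → t=0.640, apex=0.512, x_land=32.056, impact vy=-3.199
  bounce: vy ← 0.65·3.199 = 2.079
Arc 6: start y=0.000, vy=2.079 → t=0.416, apex=0.216, x_land=33.595, impact vy=-2.079
  bounce: vy ← 0.65·2.079 = 1.351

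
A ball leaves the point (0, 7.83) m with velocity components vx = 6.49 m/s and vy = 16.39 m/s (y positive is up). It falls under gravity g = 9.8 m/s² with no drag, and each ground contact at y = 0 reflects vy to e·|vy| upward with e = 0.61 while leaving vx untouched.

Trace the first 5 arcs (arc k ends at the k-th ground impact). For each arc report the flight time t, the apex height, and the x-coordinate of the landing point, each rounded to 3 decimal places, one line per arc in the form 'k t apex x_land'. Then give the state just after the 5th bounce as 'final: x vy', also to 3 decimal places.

Arc 1: start y=7.830, vy=16.390 → t=3.769, apex=21.536, x_land=24.460, impact vy=-20.545
  bounce: vy ← 0.61·20.545 = 12.532
Arc 2: start y=0.000, vy=12.532 → t=2.558, apex=8.013, x_land=41.059, impact vy=-12.532
  bounce: vy ← 0.61·12.532 = 7.645
Arc 3: start y=0.000, vy=7.645 → t=1.560, apex=2.982, x_land=51.185, impact vy=-7.645
  bounce: vy ← 0.61·7.645 = 4.663
Arc 4: start y=0.000, vy=4.663 → t=0.952, apex=1.110, x_land=57.361, impact vy=-4.663
  bounce: vy ← 0.61·4.663 = 2.845
Arc 5: start y=0.000, vy=2.845 → t=0.581, apex=0.413, x_land=61.129, impact vy=-2.845
  bounce: vy ← 0.61·2.845 = 1.735

1 3.769 21.536 24.460
2 2.558 8.013 41.059
3 1.560 2.982 51.185
4 0.952 1.110 57.361
5 0.581 0.413 61.129
final: 61.129 1.735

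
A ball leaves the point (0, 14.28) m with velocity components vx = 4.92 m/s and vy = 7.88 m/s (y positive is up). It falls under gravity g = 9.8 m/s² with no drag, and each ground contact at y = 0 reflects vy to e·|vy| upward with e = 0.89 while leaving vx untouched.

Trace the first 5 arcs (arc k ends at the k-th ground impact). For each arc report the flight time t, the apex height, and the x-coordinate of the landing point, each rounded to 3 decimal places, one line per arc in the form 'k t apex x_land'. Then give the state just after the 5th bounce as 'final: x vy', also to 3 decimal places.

1 2.691 17.448 13.240
2 3.359 13.821 29.766
3 2.989 10.947 44.474
4 2.661 8.671 57.564
5 2.368 6.869 69.214
final: 69.214 10.326

Arc 1: start y=14.280, vy=7.880 → t=2.691, apex=17.448, x_land=13.240, impact vy=-18.493
  bounce: vy ← 0.89·18.493 = 16.459
Arc 2: start y=0.000, vy=16.459 → t=3.359, apex=13.821, x_land=29.766, impact vy=-16.459
  bounce: vy ← 0.89·16.459 = 14.648
Arc 3: start y=0.000, vy=14.648 → t=2.989, apex=10.947, x_land=44.474, impact vy=-14.648
  bounce: vy ← 0.89·14.648 = 13.037
Arc 4: start y=0.000, vy=13.037 → t=2.661, apex=8.671, x_land=57.564, impact vy=-13.037
  bounce: vy ← 0.89·13.037 = 11.603
Arc 5: start y=0.000, vy=11.603 → t=2.368, apex=6.869, x_land=69.214, impact vy=-11.603
  bounce: vy ← 0.89·11.603 = 10.326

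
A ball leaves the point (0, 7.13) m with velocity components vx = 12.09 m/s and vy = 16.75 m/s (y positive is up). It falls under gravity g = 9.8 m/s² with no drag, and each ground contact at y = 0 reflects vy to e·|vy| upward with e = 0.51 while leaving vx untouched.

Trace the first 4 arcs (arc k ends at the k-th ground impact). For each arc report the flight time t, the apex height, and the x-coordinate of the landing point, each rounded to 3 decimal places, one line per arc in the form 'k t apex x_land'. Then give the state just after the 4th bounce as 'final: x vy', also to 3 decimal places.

1 3.801 21.444 45.956
2 2.134 5.578 71.754
3 1.088 1.451 84.911
4 0.555 0.377 91.621
final: 91.621 1.387

Arc 1: start y=7.130, vy=16.750 → t=3.801, apex=21.444, x_land=45.956, impact vy=-20.501
  bounce: vy ← 0.51·20.501 = 10.456
Arc 2: start y=0.000, vy=10.456 → t=2.134, apex=5.578, x_land=71.754, impact vy=-10.456
  bounce: vy ← 0.51·10.456 = 5.332
Arc 3: start y=0.000, vy=5.332 → t=1.088, apex=1.451, x_land=84.911, impact vy=-5.332
  bounce: vy ← 0.51·5.332 = 2.720
Arc 4: start y=0.000, vy=2.720 → t=0.555, apex=0.377, x_land=91.621, impact vy=-2.720
  bounce: vy ← 0.51·2.720 = 1.387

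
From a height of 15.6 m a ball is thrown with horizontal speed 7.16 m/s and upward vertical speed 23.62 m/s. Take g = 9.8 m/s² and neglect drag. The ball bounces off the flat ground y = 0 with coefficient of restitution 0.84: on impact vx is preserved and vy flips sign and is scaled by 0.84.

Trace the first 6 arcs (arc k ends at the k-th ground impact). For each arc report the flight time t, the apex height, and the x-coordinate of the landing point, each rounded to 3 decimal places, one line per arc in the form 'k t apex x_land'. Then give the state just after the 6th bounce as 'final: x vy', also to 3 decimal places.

Arc 1: start y=15.600, vy=23.620 → t=5.409, apex=44.065, x_land=38.728, impact vy=-29.388
  bounce: vy ← 0.84·29.388 = 24.686
Arc 2: start y=0.000, vy=24.686 → t=5.038, apex=31.092, x_land=74.800, impact vy=-24.686
  bounce: vy ← 0.84·24.686 = 20.736
Arc 3: start y=0.000, vy=20.736 → t=4.232, apex=21.938, x_land=105.101, impact vy=-20.736
  bounce: vy ← 0.84·20.736 = 17.418
Arc 4: start y=0.000, vy=17.418 → t=3.555, apex=15.480, x_land=130.553, impact vy=-17.418
  bounce: vy ← 0.84·17.418 = 14.632
Arc 5: start y=0.000, vy=14.632 → t=2.986, apex=10.923, x_land=151.933, impact vy=-14.632
  bounce: vy ← 0.84·14.632 = 12.290
Arc 6: start y=0.000, vy=12.290 → t=2.508, apex=7.707, x_land=169.892, impact vy=-12.290
  bounce: vy ← 0.84·12.290 = 10.324

1 5.409 44.065 38.728
2 5.038 31.092 74.800
3 4.232 21.938 105.101
4 3.555 15.480 130.553
5 2.986 10.923 151.933
6 2.508 7.707 169.892
final: 169.892 10.324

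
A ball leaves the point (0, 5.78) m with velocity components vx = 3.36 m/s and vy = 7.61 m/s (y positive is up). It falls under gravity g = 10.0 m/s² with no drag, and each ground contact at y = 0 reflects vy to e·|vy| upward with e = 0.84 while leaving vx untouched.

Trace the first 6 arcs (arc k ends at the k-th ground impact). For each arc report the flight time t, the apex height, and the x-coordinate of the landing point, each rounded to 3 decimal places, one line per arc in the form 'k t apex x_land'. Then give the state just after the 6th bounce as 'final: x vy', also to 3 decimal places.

1 2.078 8.676 6.983
2 2.213 6.122 14.418
3 1.859 4.319 20.664
4 1.561 3.048 25.911
5 1.312 2.150 30.318
6 1.102 1.517 34.020
final: 34.020 4.627

Arc 1: start y=5.780, vy=7.610 → t=2.078, apex=8.676, x_land=6.983, impact vy=-13.172
  bounce: vy ← 0.84·13.172 = 11.065
Arc 2: start y=0.000, vy=11.065 → t=2.213, apex=6.122, x_land=14.418, impact vy=-11.065
  bounce: vy ← 0.84·11.065 = 9.294
Arc 3: start y=0.000, vy=9.294 → t=1.859, apex=4.319, x_land=20.664, impact vy=-9.294
  bounce: vy ← 0.84·9.294 = 7.807
Arc 4: start y=0.000, vy=7.807 → t=1.561, apex=3.048, x_land=25.911, impact vy=-7.807
  bounce: vy ← 0.84·7.807 = 6.558
Arc 5: start y=0.000, vy=6.558 → t=1.312, apex=2.150, x_land=30.318, impact vy=-6.558
  bounce: vy ← 0.84·6.558 = 5.509
Arc 6: start y=0.000, vy=5.509 → t=1.102, apex=1.517, x_land=34.020, impact vy=-5.509
  bounce: vy ← 0.84·5.509 = 4.627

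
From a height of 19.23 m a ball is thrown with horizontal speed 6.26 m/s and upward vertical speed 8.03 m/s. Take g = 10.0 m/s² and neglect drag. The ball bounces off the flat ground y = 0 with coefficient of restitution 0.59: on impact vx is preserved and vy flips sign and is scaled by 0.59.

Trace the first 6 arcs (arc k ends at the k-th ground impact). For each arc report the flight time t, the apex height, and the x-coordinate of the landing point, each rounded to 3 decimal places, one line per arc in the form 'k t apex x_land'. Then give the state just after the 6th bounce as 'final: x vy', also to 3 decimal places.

1 2.922 22.454 18.293
2 2.501 7.816 33.946
3 1.475 2.721 43.182
4 0.870 0.947 48.631
5 0.514 0.330 51.846
6 0.303 0.115 53.743
final: 53.743 0.894

Arc 1: start y=19.230, vy=8.030 → t=2.922, apex=22.454, x_land=18.293, impact vy=-21.192
  bounce: vy ← 0.59·21.192 = 12.503
Arc 2: start y=0.000, vy=12.503 → t=2.501, apex=7.816, x_land=33.946, impact vy=-12.503
  bounce: vy ← 0.59·12.503 = 7.377
Arc 3: start y=0.000, vy=7.377 → t=1.475, apex=2.721, x_land=43.182, impact vy=-7.377
  bounce: vy ← 0.59·7.377 = 4.352
Arc 4: start y=0.000, vy=4.352 → t=0.870, apex=0.947, x_land=48.631, impact vy=-4.352
  bounce: vy ← 0.59·4.352 = 2.568
Arc 5: start y=0.000, vy=2.568 → t=0.514, apex=0.330, x_land=51.846, impact vy=-2.568
  bounce: vy ← 0.59·2.568 = 1.515
Arc 6: start y=0.000, vy=1.515 → t=0.303, apex=0.115, x_land=53.743, impact vy=-1.515
  bounce: vy ← 0.59·1.515 = 0.894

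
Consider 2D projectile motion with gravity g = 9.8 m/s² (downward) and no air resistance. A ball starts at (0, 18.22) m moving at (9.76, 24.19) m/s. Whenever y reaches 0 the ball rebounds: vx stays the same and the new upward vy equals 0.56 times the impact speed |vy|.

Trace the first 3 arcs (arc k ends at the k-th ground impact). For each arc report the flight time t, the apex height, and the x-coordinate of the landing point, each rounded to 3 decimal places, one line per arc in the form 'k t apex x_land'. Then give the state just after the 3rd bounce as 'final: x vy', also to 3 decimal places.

Arc 1: start y=18.220, vy=24.190 → t=5.601, apex=48.075, x_land=54.662, impact vy=-30.696
  bounce: vy ← 0.56·30.696 = 17.190
Arc 2: start y=0.000, vy=17.190 → t=3.508, apex=15.076, x_land=88.902, impact vy=-17.190
  bounce: vy ← 0.56·17.190 = 9.626
Arc 3: start y=0.000, vy=9.626 → t=1.965, apex=4.728, x_land=108.076, impact vy=-9.626
  bounce: vy ← 0.56·9.626 = 5.391

1 5.601 48.075 54.662
2 3.508 15.076 88.902
3 1.965 4.728 108.076
final: 108.076 5.391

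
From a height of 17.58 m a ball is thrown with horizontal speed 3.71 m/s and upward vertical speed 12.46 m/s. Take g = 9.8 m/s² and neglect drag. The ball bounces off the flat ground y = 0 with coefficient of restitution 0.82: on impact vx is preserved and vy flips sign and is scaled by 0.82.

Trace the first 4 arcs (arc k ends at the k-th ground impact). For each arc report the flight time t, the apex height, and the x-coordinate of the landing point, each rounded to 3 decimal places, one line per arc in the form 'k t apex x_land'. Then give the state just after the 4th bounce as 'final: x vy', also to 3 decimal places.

1 3.553 25.501 13.181
2 3.741 17.147 27.061
3 3.068 11.530 38.443
4 2.516 7.752 47.776
final: 47.776 10.108

Arc 1: start y=17.580, vy=12.460 → t=3.553, apex=25.501, x_land=13.181, impact vy=-22.357
  bounce: vy ← 0.82·22.357 = 18.332
Arc 2: start y=0.000, vy=18.332 → t=3.741, apex=17.147, x_land=27.061, impact vy=-18.332
  bounce: vy ← 0.82·18.332 = 15.033
Arc 3: start y=0.000, vy=15.033 → t=3.068, apex=11.530, x_land=38.443, impact vy=-15.033
  bounce: vy ← 0.82·15.033 = 12.327
Arc 4: start y=0.000, vy=12.327 → t=2.516, apex=7.752, x_land=47.776, impact vy=-12.327
  bounce: vy ← 0.82·12.327 = 10.108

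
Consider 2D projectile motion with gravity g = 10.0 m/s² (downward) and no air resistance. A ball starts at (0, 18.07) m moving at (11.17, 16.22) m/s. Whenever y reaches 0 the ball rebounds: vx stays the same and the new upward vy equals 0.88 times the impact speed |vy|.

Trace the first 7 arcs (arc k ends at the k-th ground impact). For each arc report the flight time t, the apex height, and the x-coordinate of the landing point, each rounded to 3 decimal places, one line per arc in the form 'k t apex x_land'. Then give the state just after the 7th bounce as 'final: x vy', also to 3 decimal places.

1 4.121 31.224 46.031
2 4.398 24.180 95.159
3 3.870 18.725 138.392
4 3.406 14.501 176.436
5 2.997 11.229 209.916
6 2.638 8.696 239.377
7 2.321 6.734 265.304
final: 265.304 10.213

Arc 1: start y=18.070, vy=16.220 → t=4.121, apex=31.224, x_land=46.031, impact vy=-24.990
  bounce: vy ← 0.88·24.990 = 21.991
Arc 2: start y=0.000, vy=21.991 → t=4.398, apex=24.180, x_land=95.159, impact vy=-21.991
  bounce: vy ← 0.88·21.991 = 19.352
Arc 3: start y=0.000, vy=19.352 → t=3.870, apex=18.725, x_land=138.392, impact vy=-19.352
  bounce: vy ← 0.88·19.352 = 17.030
Arc 4: start y=0.000, vy=17.030 → t=3.406, apex=14.501, x_land=176.436, impact vy=-17.030
  bounce: vy ← 0.88·17.030 = 14.986
Arc 5: start y=0.000, vy=14.986 → t=2.997, apex=11.229, x_land=209.916, impact vy=-14.986
  bounce: vy ← 0.88·14.986 = 13.188
Arc 6: start y=0.000, vy=13.188 → t=2.638, apex=8.696, x_land=239.377, impact vy=-13.188
  bounce: vy ← 0.88·13.188 = 11.605
Arc 7: start y=0.000, vy=11.605 → t=2.321, apex=6.734, x_land=265.304, impact vy=-11.605
  bounce: vy ← 0.88·11.605 = 10.213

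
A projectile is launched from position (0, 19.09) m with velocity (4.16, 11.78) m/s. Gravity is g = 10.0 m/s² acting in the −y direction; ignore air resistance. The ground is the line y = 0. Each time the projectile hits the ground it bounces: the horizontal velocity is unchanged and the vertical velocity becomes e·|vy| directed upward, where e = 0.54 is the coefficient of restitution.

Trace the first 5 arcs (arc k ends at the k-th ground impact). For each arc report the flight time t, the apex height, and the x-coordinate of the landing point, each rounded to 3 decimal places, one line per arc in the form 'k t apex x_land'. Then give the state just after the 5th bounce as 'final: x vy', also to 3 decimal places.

Arc 1: start y=19.090, vy=11.780 → t=3.460, apex=26.028, x_land=14.392, impact vy=-22.816
  bounce: vy ← 0.54·22.816 = 12.321
Arc 2: start y=0.000, vy=12.321 → t=2.464, apex=7.590, x_land=24.643, impact vy=-12.321
  bounce: vy ← 0.54·12.321 = 6.653
Arc 3: start y=0.000, vy=6.653 → t=1.331, apex=2.213, x_land=30.178, impact vy=-6.653
  bounce: vy ← 0.54·6.653 = 3.593
Arc 4: start y=0.000, vy=3.593 → t=0.719, apex=0.645, x_land=33.167, impact vy=-3.593
  bounce: vy ← 0.54·3.593 = 1.940
Arc 5: start y=0.000, vy=1.940 → t=0.388, apex=0.188, x_land=34.781, impact vy=-1.940
  bounce: vy ← 0.54·1.940 = 1.048

1 3.460 26.028 14.392
2 2.464 7.590 24.643
3 1.331 2.213 30.178
4 0.719 0.645 33.167
5 0.388 0.188 34.781
final: 34.781 1.048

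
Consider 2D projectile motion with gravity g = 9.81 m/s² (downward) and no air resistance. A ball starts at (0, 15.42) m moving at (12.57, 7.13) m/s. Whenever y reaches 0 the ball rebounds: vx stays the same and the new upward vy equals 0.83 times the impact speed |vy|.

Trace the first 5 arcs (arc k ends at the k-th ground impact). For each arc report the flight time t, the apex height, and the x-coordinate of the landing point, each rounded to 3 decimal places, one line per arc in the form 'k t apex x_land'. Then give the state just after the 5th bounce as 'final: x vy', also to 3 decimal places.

1 2.643 18.011 33.223
2 3.181 12.408 73.208
3 2.640 8.548 106.395
4 2.191 5.889 133.941
5 1.819 4.057 156.803
final: 156.803 7.405

Arc 1: start y=15.420, vy=7.130 → t=2.643, apex=18.011, x_land=33.223, impact vy=-18.798
  bounce: vy ← 0.83·18.798 = 15.603
Arc 2: start y=0.000, vy=15.603 → t=3.181, apex=12.408, x_land=73.208, impact vy=-15.603
  bounce: vy ← 0.83·15.603 = 12.950
Arc 3: start y=0.000, vy=12.950 → t=2.640, apex=8.548, x_land=106.395, impact vy=-12.950
  bounce: vy ← 0.83·12.950 = 10.749
Arc 4: start y=0.000, vy=10.749 → t=2.191, apex=5.889, x_land=133.941, impact vy=-10.749
  bounce: vy ← 0.83·10.749 = 8.921
Arc 5: start y=0.000, vy=8.921 → t=1.819, apex=4.057, x_land=156.803, impact vy=-8.921
  bounce: vy ← 0.83·8.921 = 7.405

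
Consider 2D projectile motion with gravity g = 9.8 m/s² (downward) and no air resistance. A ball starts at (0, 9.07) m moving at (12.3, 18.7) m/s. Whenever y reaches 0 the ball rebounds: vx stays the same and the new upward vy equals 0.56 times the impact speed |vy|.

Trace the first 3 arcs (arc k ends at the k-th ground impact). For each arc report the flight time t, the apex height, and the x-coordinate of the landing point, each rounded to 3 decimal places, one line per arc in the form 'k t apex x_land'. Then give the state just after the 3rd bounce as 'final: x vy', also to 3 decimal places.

Arc 1: start y=9.070, vy=18.700 → t=4.252, apex=26.911, x_land=52.296, impact vy=-22.967
  bounce: vy ← 0.56·22.967 = 12.861
Arc 2: start y=0.000, vy=12.861 → t=2.625, apex=8.439, x_land=84.580, impact vy=-12.861
  bounce: vy ← 0.56·12.861 = 7.202
Arc 3: start y=0.000, vy=7.202 → t=1.470, apex=2.647, x_land=102.659, impact vy=-7.202
  bounce: vy ← 0.56·7.202 = 4.033

1 4.252 26.911 52.296
2 2.625 8.439 84.580
3 1.470 2.647 102.659
final: 102.659 4.033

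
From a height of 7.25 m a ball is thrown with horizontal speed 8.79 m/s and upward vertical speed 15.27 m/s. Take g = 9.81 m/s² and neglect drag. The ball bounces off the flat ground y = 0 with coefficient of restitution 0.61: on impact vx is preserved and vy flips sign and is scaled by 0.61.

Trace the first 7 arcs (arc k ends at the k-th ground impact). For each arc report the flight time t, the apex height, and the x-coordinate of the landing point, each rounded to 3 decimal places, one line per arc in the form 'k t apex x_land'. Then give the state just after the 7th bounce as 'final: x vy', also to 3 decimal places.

Arc 1: start y=7.250, vy=15.270 → t=3.532, apex=19.134, x_land=31.043, impact vy=-19.376
  bounce: vy ← 0.61·19.376 = 11.819
Arc 2: start y=0.000, vy=11.819 → t=2.410, apex=7.120, x_land=52.224, impact vy=-11.819
  bounce: vy ← 0.61·11.819 = 7.210
Arc 3: start y=0.000, vy=7.210 → t=1.470, apex=2.649, x_land=65.144, impact vy=-7.210
  bounce: vy ← 0.61·7.210 = 4.398
Arc 4: start y=0.000, vy=4.398 → t=0.897, apex=0.986, x_land=73.025, impact vy=-4.398
  bounce: vy ← 0.61·4.398 = 2.683
Arc 5: start y=0.000, vy=2.683 → t=0.547, apex=0.367, x_land=77.833, impact vy=-2.683
  bounce: vy ← 0.61·2.683 = 1.636
Arc 6: start y=0.000, vy=1.636 → t=0.334, apex=0.136, x_land=80.766, impact vy=-1.636
  bounce: vy ← 0.61·1.636 = 0.998
Arc 7: start y=0.000, vy=0.998 → t=0.204, apex=0.051, x_land=82.554, impact vy=-0.998
  bounce: vy ← 0.61·0.998 = 0.609

1 3.532 19.134 31.043
2 2.410 7.120 52.224
3 1.470 2.649 65.144
4 0.897 0.986 73.025
5 0.547 0.367 77.833
6 0.334 0.136 80.766
7 0.204 0.051 82.554
final: 82.554 0.609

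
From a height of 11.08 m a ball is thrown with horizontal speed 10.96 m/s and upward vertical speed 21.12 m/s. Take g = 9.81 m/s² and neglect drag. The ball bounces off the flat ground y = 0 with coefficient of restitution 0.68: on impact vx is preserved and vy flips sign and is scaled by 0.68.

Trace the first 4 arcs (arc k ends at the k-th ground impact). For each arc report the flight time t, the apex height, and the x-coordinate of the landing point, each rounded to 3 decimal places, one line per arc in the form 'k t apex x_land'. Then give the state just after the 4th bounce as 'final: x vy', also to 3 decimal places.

Arc 1: start y=11.080, vy=21.120 → t=4.779, apex=33.815, x_land=52.373, impact vy=-25.757
  bounce: vy ← 0.68·25.757 = 17.515
Arc 2: start y=0.000, vy=17.515 → t=3.571, apex=15.636, x_land=91.509, impact vy=-17.515
  bounce: vy ← 0.68·17.515 = 11.910
Arc 3: start y=0.000, vy=11.910 → t=2.428, apex=7.230, x_land=118.122, impact vy=-11.910
  bounce: vy ← 0.68·11.910 = 8.099
Arc 4: start y=0.000, vy=8.099 → t=1.651, apex=3.343, x_land=136.219, impact vy=-8.099
  bounce: vy ← 0.68·8.099 = 5.507

1 4.779 33.815 52.373
2 3.571 15.636 91.509
3 2.428 7.230 118.122
4 1.651 3.343 136.219
final: 136.219 5.507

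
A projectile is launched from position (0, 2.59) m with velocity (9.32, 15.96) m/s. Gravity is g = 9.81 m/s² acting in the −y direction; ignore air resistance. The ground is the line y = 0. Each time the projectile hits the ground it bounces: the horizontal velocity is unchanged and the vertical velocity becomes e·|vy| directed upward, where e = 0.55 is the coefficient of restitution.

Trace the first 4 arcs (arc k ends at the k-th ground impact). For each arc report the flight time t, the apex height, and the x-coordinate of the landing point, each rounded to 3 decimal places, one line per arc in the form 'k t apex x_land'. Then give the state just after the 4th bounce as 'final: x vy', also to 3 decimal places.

Arc 1: start y=2.590, vy=15.960 → t=3.409, apex=15.573, x_land=31.769, impact vy=-17.480
  bounce: vy ← 0.55·17.480 = 9.614
Arc 2: start y=0.000, vy=9.614 → t=1.960, apex=4.711, x_land=50.037, impact vy=-9.614
  bounce: vy ← 0.55·9.614 = 5.288
Arc 3: start y=0.000, vy=5.288 → t=1.078, apex=1.425, x_land=60.083, impact vy=-5.288
  bounce: vy ← 0.55·5.288 = 2.908
Arc 4: start y=0.000, vy=2.908 → t=0.593, apex=0.431, x_land=65.609, impact vy=-2.908
  bounce: vy ← 0.55·2.908 = 1.599

1 3.409 15.573 31.769
2 1.960 4.711 50.037
3 1.078 1.425 60.083
4 0.593 0.431 65.609
final: 65.609 1.599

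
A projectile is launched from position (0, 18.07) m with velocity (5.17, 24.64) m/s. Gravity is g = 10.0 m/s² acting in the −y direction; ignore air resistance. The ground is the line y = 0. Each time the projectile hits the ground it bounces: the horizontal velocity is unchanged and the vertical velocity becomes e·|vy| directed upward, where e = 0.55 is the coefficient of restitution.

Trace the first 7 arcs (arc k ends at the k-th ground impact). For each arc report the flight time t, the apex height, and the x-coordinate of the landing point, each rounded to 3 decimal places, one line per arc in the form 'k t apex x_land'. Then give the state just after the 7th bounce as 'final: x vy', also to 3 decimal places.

1 5.576 48.426 28.829
2 3.423 14.649 46.527
3 1.883 4.431 56.261
4 1.036 1.340 61.615
5 0.570 0.405 64.560
6 0.313 0.123 66.179
7 0.172 0.037 67.070
final: 67.070 0.474

Arc 1: start y=18.070, vy=24.640 → t=5.576, apex=48.426, x_land=28.829, impact vy=-31.121
  bounce: vy ← 0.55·31.121 = 17.117
Arc 2: start y=0.000, vy=17.117 → t=3.423, apex=14.649, x_land=46.527, impact vy=-17.117
  bounce: vy ← 0.55·17.117 = 9.414
Arc 3: start y=0.000, vy=9.414 → t=1.883, apex=4.431, x_land=56.261, impact vy=-9.414
  bounce: vy ← 0.55·9.414 = 5.178
Arc 4: start y=0.000, vy=5.178 → t=1.036, apex=1.340, x_land=61.615, impact vy=-5.178
  bounce: vy ← 0.55·5.178 = 2.848
Arc 5: start y=0.000, vy=2.848 → t=0.570, apex=0.405, x_land=64.560, impact vy=-2.848
  bounce: vy ← 0.55·2.848 = 1.566
Arc 6: start y=0.000, vy=1.566 → t=0.313, apex=0.123, x_land=66.179, impact vy=-1.566
  bounce: vy ← 0.55·1.566 = 0.861
Arc 7: start y=0.000, vy=0.861 → t=0.172, apex=0.037, x_land=67.070, impact vy=-0.861
  bounce: vy ← 0.55·0.861 = 0.474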